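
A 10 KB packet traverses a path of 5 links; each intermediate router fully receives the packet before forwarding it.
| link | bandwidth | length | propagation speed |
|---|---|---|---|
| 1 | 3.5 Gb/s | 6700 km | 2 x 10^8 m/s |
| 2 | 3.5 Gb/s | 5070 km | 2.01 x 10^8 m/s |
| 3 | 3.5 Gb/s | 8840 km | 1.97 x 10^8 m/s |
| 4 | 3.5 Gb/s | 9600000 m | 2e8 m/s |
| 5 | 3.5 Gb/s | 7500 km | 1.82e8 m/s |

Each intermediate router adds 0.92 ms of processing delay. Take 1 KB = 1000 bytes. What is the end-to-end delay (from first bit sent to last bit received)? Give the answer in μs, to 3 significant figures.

197000 μs

L = 80000 bits.
Transmission delay per hop = L/R = 80000/3500000000 = 22.8571 μs; 5 hops → 114.286 μs.
Propagation delays (d/s per hop): 33500, 25223.9, 44873.1, 48000, 41208.8 μs; sum = 192806 μs.
Processing at 4 router(s): 4 × 0.92 ms = 3680 μs.
End-to-end = 197000 μs.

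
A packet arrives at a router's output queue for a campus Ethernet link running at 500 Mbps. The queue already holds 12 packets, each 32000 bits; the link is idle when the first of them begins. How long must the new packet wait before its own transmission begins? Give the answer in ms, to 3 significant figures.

Each queued packet: L/R = 32000/500000000 = 0.064 ms.
12 queued → 0.768 ms.
Queuing delay = 0.768 ms.

0.768 ms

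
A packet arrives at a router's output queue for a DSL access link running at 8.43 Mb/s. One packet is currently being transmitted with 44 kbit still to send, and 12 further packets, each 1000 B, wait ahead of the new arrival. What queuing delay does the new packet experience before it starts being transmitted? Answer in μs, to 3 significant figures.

16600 μs

Each queued packet: L/R = 8000/8430000 = 948.992 μs.
12 queued → 11387.9 μs.
Plus remaining 44000 bits of current packet: 5219.45 μs.
Queuing delay = 16600 μs.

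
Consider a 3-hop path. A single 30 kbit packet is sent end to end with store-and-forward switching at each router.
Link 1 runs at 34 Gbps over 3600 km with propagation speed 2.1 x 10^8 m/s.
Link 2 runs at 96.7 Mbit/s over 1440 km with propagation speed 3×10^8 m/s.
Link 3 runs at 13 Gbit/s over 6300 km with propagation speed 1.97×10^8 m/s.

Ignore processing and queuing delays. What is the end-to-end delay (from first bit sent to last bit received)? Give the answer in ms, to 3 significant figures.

L = 30000 bits.
Transmission delays (L/R per hop): 0.000882353, 0.310238, 0.00230769 ms; sum = 0.313428 ms.
Propagation delays (d/s per hop): 17.1429, 4.8, 31.9797 ms; sum = 53.9226 ms.
End-to-end = 54.2 ms.

54.2 ms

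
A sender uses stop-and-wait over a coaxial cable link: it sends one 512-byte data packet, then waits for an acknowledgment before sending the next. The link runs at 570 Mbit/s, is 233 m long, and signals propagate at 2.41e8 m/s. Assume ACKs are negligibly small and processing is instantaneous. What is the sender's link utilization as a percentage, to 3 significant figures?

78.8 %

t_tx = L/R = 4096/570000000 = 7.18596e-06 s.
t_prop = 233/241000000 = 9.66805e-07 s; RTT = 1.93361e-06 s.
Cycle = t_tx + RTT = 9.11957e-06 s.
Utilization = t_tx / cycle = 7.18596e-06/9.11957e-06 = 78.8 %.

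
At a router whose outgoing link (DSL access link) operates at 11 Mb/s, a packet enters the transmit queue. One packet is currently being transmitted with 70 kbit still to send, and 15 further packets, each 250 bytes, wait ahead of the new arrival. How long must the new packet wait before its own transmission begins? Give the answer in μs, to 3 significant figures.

Each queued packet: L/R = 2000/11000000 = 181.818 μs.
15 queued → 2727.27 μs.
Plus remaining 70000 bits of current packet: 6363.64 μs.
Queuing delay = 9090 μs.

9090 μs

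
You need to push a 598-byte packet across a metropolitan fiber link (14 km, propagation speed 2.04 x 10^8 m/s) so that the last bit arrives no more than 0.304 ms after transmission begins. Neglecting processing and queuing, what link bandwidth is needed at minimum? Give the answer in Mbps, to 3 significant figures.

L = 4784 bits.
Propagation delay = 14000 / 204000000 = 0.0686275 ms.
Transmission budget = 0.304 − 0.0686275 = 0.235373 ms.
R ≥ L / t_tx = 4784 bits / 0.000235373 s = 20.3 Mbps.

20.3 Mbps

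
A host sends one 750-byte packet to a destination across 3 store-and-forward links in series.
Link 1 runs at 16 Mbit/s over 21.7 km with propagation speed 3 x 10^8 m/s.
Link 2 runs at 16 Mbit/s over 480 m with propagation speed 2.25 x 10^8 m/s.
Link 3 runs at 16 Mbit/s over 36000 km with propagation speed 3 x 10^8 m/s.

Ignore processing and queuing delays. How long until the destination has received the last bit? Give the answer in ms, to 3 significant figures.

121 ms

L = 750 × 8 = 6000 bits.
Transmission delay per hop = L/R = 6000/16000000 = 0.375 ms; 3 hops → 1.125 ms.
Propagation delays (d/s per hop): 0.0723333, 0.00213333, 120 ms; sum = 120.074 ms.
End-to-end = 121 ms.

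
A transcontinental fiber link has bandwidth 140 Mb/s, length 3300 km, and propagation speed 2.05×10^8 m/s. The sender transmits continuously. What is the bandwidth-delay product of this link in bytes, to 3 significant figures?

282000 bytes

Propagation delay = 3300000 / 2.05e+08 = 0.0160976 s.
BDP = R × t_prop = 140000000 × 0.0160976 = 2253660 bits.
In bytes: 2253660/8 = 282000 bytes.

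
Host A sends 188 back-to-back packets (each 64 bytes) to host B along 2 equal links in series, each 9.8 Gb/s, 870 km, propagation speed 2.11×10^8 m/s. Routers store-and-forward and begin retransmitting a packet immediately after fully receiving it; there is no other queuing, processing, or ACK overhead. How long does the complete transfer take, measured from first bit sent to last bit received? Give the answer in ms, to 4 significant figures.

Per-hop transmission t_tx = L/R = 512/9800000000 = 5.22449e-05 ms.
Per-hop propagation t_prop = 870000/211000000 = 4.12322 ms.
Pipeline fill: first packet needs 2·t_tx to clear all hops; remaining 187 packets each add one t_tx.
Total = (2+188-1)·t_tx + 2·t_prop = 189·5.22449e-05 + 2·4.12322 = 8.256 ms.

8.256 ms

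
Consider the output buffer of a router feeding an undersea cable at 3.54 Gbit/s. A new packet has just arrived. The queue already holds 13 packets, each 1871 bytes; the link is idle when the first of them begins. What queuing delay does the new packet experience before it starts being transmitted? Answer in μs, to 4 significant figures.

Each queued packet: L/R = 14968/3540000000 = 4.22825 μs.
13 queued → 54.9672 μs.
Queuing delay = 54.97 μs.

54.97 μs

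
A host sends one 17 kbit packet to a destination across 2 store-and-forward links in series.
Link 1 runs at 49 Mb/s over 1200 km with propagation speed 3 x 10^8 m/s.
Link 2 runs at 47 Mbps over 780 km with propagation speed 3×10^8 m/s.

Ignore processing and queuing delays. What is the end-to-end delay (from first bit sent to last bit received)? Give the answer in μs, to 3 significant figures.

7310 μs

L = 17000 bits.
Transmission delays (L/R per hop): 346.939, 361.702 μs; sum = 708.641 μs.
Propagation delays (d/s per hop): 4000, 2600 μs; sum = 6600 μs.
End-to-end = 7310 μs.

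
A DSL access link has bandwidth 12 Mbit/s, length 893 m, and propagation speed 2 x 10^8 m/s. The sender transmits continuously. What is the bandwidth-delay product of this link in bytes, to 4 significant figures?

6.698 bytes

Propagation delay = 893 / 200000000 = 4.465e-06 s.
BDP = R × t_prop = 12000000 × 4.465e-06 = 53.58 bits.
In bytes: 53.58/8 = 6.698 bytes.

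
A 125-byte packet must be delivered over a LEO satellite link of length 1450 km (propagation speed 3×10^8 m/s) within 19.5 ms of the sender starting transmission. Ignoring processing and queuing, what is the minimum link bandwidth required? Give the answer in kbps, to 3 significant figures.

L = 1000 bits.
Propagation delay = 1450000 / 300000000 = 4.83333 ms.
Transmission budget = 19.5 − 4.83333 = 14.6667 ms.
R ≥ L / t_tx = 1000 bits / 0.0146667 s = 68.2 kbps.

68.2 kbps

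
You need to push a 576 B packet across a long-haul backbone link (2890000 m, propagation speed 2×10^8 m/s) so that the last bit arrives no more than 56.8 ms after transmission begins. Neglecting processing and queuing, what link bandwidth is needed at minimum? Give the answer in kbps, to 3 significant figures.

L = 4608 bits.
Propagation delay = 2890000 / 200000000 = 14.45 ms.
Transmission budget = 56.8 − 14.45 = 42.35 ms.
R ≥ L / t_tx = 4608 bits / 0.04235 s = 109 kbps.

109 kbps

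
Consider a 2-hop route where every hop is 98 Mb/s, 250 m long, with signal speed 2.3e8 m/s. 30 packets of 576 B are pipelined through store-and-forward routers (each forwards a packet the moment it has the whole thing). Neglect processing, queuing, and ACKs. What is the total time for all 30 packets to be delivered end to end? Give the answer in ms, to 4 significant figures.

Per-hop transmission t_tx = L/R = 4608/98000000 = 0.0470204 ms.
Per-hop propagation t_prop = 250/2.3e+08 = 0.00108696 ms.
Pipeline fill: first packet needs 2·t_tx to clear all hops; remaining 29 packets each add one t_tx.
Total = (2+30-1)·t_tx + 2·t_prop = 31·0.0470204 + 2·0.00108696 = 1.460 ms.

1.460 ms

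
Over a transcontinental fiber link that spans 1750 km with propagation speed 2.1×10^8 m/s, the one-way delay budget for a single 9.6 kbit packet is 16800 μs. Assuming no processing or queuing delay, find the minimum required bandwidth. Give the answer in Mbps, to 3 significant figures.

Propagation delay = 1750000 / 210000000 = 8333.33 μs.
Transmission budget = 16800 − 8333.33 = 8466.67 μs.
R ≥ L / t_tx = 9600 bits / 0.00846667 s = 1.13 Mbps.

1.13 Mbps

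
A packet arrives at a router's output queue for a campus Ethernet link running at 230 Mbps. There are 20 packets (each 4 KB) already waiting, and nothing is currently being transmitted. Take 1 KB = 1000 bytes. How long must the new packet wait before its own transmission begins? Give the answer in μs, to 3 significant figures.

2780 μs

Each queued packet: L/R = 32000/230000000 = 139.13 μs.
20 queued → 2782.61 μs.
Queuing delay = 2780 μs.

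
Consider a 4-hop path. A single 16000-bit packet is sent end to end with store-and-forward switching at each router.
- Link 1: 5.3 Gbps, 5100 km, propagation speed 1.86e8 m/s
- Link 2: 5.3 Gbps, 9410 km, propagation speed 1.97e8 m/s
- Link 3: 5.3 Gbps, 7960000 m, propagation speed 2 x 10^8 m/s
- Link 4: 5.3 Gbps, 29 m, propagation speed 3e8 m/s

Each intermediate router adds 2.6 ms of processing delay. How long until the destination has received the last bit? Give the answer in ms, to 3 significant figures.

123 ms

Transmission delay per hop = L/R = 16000/5300000000 = 0.00301887 ms; 4 hops → 0.0120755 ms.
Propagation delays (d/s per hop): 27.4194, 47.7665, 39.8, 9.66667e-05 ms; sum = 114.986 ms.
Processing at 3 router(s): 3 × 2.6 ms = 7.8 ms.
End-to-end = 123 ms.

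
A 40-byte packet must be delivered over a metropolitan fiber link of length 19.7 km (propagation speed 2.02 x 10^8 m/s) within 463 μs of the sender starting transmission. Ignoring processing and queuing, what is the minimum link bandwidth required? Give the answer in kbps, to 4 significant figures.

L = 320 bits.
Propagation delay = 19700 / 202000000 = 97.5248 μs.
Transmission budget = 463 − 97.5248 = 365.475 μs.
R ≥ L / t_tx = 320 bits / 0.000365475 s = 875.6 kbps.

875.6 kbps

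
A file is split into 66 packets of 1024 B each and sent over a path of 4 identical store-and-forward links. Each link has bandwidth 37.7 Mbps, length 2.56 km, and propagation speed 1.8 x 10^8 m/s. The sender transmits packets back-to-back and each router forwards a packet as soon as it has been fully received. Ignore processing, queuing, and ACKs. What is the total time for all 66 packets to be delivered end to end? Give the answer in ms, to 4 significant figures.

15.05 ms

Per-hop transmission t_tx = L/R = 8192/37700000 = 0.217294 ms.
Per-hop propagation t_prop = 2560/180000000 = 0.0142222 ms.
Pipeline fill: first packet needs 4·t_tx to clear all hops; remaining 65 packets each add one t_tx.
Total = (4+66-1)·t_tx + 4·t_prop = 69·0.217294 + 4·0.0142222 = 15.05 ms.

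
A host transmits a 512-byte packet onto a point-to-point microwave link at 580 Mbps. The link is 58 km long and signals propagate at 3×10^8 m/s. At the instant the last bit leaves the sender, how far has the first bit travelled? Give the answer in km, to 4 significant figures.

t_tx = L/R = 4096/580000000 = 7.06207e-06 s.
Distance = s × t_tx = 300000000 × 7.06207e-06 = 2.119 km.

2.119 km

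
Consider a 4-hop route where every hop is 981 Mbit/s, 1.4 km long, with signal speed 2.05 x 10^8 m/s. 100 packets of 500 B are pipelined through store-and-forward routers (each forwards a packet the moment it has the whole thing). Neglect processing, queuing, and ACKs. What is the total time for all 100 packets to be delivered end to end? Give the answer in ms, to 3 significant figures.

Per-hop transmission t_tx = L/R = 4000/981000000 = 0.00407747 ms.
Per-hop propagation t_prop = 1400/2.05e+08 = 0.00682927 ms.
Pipeline fill: first packet needs 4·t_tx to clear all hops; remaining 99 packets each add one t_tx.
Total = (4+100-1)·t_tx + 4·t_prop = 103·0.00407747 + 4·0.00682927 = 0.447 ms.

0.447 ms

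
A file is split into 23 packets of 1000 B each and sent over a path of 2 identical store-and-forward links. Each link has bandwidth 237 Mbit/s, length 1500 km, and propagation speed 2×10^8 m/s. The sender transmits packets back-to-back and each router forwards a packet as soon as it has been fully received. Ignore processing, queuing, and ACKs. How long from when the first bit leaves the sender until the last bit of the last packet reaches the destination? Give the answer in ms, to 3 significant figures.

Per-hop transmission t_tx = L/R = 8000/237000000 = 0.0337553 ms.
Per-hop propagation t_prop = 1500000/200000000 = 7.5 ms.
Pipeline fill: first packet needs 2·t_tx to clear all hops; remaining 22 packets each add one t_tx.
Total = (2+23-1)·t_tx + 2·t_prop = 24·0.0337553 + 2·7.5 = 15.8 ms.

15.8 ms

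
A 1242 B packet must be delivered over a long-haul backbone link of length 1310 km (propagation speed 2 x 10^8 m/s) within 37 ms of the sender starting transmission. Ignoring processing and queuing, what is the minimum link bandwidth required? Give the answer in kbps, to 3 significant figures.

326 kbps

L = 9936 bits.
Propagation delay = 1310000 / 200000000 = 6.55 ms.
Transmission budget = 37 − 6.55 = 30.45 ms.
R ≥ L / t_tx = 9936 bits / 0.03045 s = 326 kbps.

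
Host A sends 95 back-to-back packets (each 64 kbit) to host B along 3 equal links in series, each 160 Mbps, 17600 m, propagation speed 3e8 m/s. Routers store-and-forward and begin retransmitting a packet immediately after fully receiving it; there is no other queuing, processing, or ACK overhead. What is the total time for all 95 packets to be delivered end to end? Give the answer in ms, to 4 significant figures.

38.98 ms

Per-hop transmission t_tx = L/R = 64000/160000000 = 0.4 ms.
Per-hop propagation t_prop = 17600/300000000 = 0.0586667 ms.
Pipeline fill: first packet needs 3·t_tx to clear all hops; remaining 94 packets each add one t_tx.
Total = (3+95-1)·t_tx + 3·t_prop = 97·0.4 + 3·0.0586667 = 38.98 ms.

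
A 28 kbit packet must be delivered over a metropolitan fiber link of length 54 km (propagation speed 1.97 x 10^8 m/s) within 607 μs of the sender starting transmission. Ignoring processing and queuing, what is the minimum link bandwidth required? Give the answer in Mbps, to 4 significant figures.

84.11 Mbps

Propagation delay = 54000 / 197000000 = 274.112 μs.
Transmission budget = 607 − 274.112 = 332.888 μs.
R ≥ L / t_tx = 28000 bits / 0.000332888 s = 84.11 Mbps.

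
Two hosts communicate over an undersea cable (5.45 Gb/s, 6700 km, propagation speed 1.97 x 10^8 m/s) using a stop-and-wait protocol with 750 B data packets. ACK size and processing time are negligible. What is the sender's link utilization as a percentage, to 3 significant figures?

t_tx = L/R = 6000/5450000000 = 1.10092e-06 s.
t_prop = 6700000/197000000 = 0.0340102 s; RTT = 0.0680203 s.
Cycle = t_tx + RTT = 0.0680214 s.
Utilization = t_tx / cycle = 1.10092e-06/0.0680214 = 0.00162 %.

0.00162 %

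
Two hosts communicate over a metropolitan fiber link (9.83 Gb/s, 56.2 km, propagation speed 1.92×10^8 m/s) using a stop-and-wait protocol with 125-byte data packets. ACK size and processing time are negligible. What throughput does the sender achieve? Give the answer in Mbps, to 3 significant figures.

t_tx = L/R = 1000/9830000000 = 1.01729e-07 s.
t_prop = 56200/192000000 = 0.000292708 s; RTT = 0.000585417 s.
Cycle = t_tx + RTT = 0.000585518 s.
Throughput = L / cycle = 1000 / 0.000585518 = 1.71 Mbps.

1.71 Mbps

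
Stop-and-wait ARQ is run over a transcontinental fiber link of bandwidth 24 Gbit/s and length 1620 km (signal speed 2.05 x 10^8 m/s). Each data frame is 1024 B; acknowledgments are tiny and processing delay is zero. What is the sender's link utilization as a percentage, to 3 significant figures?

t_tx = L/R = 8192/24000000000 = 3.41333e-07 s.
t_prop = 1620000/2.05e+08 = 0.00790244 s; RTT = 0.0158049 s.
Cycle = t_tx + RTT = 0.0158052 s.
Utilization = t_tx / cycle = 3.41333e-07/0.0158052 = 0.00216 %.

0.00216 %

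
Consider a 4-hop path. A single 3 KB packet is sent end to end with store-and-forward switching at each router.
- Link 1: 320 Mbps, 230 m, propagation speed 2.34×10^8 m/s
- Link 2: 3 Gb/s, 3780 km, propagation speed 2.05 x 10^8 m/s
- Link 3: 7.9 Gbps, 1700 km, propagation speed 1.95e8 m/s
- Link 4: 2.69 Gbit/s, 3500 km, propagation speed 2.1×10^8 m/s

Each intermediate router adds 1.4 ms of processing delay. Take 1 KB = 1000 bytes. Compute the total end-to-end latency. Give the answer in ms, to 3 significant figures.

L = 24000 bits.
Transmission delays (L/R per hop): 0.075, 0.008, 0.00303797, 0.00892193 ms; sum = 0.0949599 ms.
Propagation delays (d/s per hop): 0.000982906, 18.439, 8.71795, 16.6667 ms; sum = 43.8246 ms.
Processing at 3 router(s): 3 × 1.4 ms = 4.2 ms.
End-to-end = 48.1 ms.

48.1 ms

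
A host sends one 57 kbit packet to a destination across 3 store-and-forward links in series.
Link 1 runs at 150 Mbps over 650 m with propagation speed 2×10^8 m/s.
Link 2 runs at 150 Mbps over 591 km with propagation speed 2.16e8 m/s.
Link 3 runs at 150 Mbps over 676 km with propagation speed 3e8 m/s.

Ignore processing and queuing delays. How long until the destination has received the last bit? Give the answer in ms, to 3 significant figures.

6.13 ms

L = 57000 bits.
Transmission delay per hop = L/R = 57000/150000000 = 0.38 ms; 3 hops → 1.14 ms.
Propagation delays (d/s per hop): 0.00325, 2.73611, 2.25333 ms; sum = 4.99269 ms.
End-to-end = 6.13 ms.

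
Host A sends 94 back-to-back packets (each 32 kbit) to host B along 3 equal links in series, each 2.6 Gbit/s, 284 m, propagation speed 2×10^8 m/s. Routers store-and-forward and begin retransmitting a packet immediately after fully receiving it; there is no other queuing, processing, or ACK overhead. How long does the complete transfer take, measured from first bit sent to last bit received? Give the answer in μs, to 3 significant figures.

Per-hop transmission t_tx = L/R = 32000/2600000000 = 12.3077 μs.
Per-hop propagation t_prop = 284/200000000 = 1.42 μs.
Pipeline fill: first packet needs 3·t_tx to clear all hops; remaining 93 packets each add one t_tx.
Total = (3+94-1)·t_tx + 3·t_prop = 96·12.3077 + 3·1.42 = 1190 μs.

1190 μs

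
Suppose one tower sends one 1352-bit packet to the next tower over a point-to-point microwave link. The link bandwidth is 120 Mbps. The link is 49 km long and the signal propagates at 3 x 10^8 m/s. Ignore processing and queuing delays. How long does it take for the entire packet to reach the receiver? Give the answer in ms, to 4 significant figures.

Transmission delay = L/R = 1352 / 120000000 = 0.0112667 ms.
Propagation delay = d/s = 49000 m / 300000000 m/s = 0.163333 ms.
Total = 0.1746 ms.

0.1746 ms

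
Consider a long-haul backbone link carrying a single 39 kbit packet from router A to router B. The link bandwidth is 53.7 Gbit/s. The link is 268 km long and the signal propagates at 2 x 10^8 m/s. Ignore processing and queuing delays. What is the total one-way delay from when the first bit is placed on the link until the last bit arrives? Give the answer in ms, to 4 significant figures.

L = 39000 bits.
Transmission delay = L/R = 39000 / 53700000000 = 0.000726257 ms.
Propagation delay = d/s = 268000 m / 200000000 m/s = 1.34 ms.
Total = 1.341 ms.

1.341 ms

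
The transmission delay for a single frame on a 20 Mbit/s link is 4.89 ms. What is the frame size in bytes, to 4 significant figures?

12230 bytes

L = R × t_tx = 20000000 b/s × 0.00489 s = 97800 bits.
In bytes: 97800 / 8 = 12230 bytes.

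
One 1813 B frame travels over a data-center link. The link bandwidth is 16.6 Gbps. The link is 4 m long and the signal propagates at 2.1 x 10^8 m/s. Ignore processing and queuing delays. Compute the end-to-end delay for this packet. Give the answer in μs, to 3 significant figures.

0.893 μs

L = 1813 × 8 = 14504 bits.
Transmission delay = L/R = 14504 / 1.66e+10 = 0.873735 μs.
Propagation delay = d/s = 4 m / 210000000 m/s = 0.0190476 μs.
Total = 0.893 μs.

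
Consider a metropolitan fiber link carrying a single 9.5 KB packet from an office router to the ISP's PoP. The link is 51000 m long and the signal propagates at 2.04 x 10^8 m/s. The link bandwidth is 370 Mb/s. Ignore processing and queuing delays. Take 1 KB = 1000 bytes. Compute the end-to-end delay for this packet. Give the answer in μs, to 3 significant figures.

455 μs

L = 76000 bits.
Transmission delay = L/R = 76000 / 370000000 = 205.405 μs.
Propagation delay = d/s = 51000 m / 204000000 m/s = 250 μs.
Total = 455 μs.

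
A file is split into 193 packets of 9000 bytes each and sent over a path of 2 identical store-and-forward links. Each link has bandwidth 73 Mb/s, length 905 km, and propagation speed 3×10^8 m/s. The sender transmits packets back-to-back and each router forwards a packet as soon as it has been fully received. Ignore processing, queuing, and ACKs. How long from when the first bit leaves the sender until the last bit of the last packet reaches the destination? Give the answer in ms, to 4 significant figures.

Per-hop transmission t_tx = L/R = 72000/73000000 = 0.986301 ms.
Per-hop propagation t_prop = 905000/300000000 = 3.01667 ms.
Pipeline fill: first packet needs 2·t_tx to clear all hops; remaining 192 packets each add one t_tx.
Total = (2+193-1)·t_tx + 2·t_prop = 194·0.986301 + 2·3.01667 = 197.4 ms.

197.4 ms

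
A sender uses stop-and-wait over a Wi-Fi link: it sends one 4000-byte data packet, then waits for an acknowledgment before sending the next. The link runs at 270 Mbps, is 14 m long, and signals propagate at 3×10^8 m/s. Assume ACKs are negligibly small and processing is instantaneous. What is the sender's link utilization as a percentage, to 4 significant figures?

99.92 %

t_tx = L/R = 32000/270000000 = 0.000118519 s.
t_prop = 14/300000000 = 4.66667e-08 s; RTT = 9.33333e-08 s.
Cycle = t_tx + RTT = 0.000118612 s.
Utilization = t_tx / cycle = 0.000118519/0.000118612 = 99.92 %.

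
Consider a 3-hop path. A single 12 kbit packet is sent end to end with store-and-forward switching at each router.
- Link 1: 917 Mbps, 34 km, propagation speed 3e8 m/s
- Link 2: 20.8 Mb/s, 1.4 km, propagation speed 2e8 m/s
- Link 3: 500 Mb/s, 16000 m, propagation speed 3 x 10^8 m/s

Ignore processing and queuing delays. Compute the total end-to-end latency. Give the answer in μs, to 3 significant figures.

788 μs

L = 12000 bits.
Transmission delays (L/R per hop): 13.0862, 576.923, 24 μs; sum = 614.009 μs.
Propagation delays (d/s per hop): 113.333, 7, 53.3333 μs; sum = 173.667 μs.
End-to-end = 788 μs.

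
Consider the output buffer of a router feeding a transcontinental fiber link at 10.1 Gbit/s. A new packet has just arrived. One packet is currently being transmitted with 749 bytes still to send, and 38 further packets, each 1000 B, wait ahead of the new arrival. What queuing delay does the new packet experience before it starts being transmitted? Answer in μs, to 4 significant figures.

30.69 μs

Each queued packet: L/R = 8000/10100000000 = 0.792079 μs.
38 queued → 30.099 μs.
Plus remaining 5992 bits of current packet: 0.593267 μs.
Queuing delay = 30.69 μs.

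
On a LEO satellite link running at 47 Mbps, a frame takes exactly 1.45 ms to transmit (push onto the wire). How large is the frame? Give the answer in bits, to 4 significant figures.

68150 bits

L = R × t_tx = 47000000 b/s × 0.00145 s = 68150 bits.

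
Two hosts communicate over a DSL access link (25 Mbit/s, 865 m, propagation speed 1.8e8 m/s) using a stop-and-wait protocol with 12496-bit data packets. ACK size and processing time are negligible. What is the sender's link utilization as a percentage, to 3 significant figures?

98.1 %

t_tx = L/R = 12496/25000000 = 0.00049984 s.
t_prop = 865/180000000 = 4.80556e-06 s; RTT = 9.61111e-06 s.
Cycle = t_tx + RTT = 0.000509451 s.
Utilization = t_tx / cycle = 0.00049984/0.000509451 = 98.1 %.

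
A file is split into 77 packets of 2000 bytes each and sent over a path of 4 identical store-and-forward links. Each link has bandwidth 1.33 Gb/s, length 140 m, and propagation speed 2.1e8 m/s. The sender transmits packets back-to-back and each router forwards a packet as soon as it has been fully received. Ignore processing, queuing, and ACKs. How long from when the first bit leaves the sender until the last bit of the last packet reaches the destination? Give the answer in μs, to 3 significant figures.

Per-hop transmission t_tx = L/R = 16000/1330000000 = 12.0301 μs.
Per-hop propagation t_prop = 140/210000000 = 0.666667 μs.
Pipeline fill: first packet needs 4·t_tx to clear all hops; remaining 76 packets each add one t_tx.
Total = (4+77-1)·t_tx + 4·t_prop = 80·12.0301 + 4·0.666667 = 965 μs.

965 μs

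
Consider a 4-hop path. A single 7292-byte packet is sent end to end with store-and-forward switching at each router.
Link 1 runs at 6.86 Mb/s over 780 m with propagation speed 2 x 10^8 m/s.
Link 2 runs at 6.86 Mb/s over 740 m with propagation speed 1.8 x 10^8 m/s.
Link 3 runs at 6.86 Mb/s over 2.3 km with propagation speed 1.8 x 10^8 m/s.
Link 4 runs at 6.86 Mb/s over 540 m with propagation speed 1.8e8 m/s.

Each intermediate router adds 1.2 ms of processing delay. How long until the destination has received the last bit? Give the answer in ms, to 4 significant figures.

L = 7292 × 8 = 58336 bits.
Transmission delay per hop = L/R = 58336/6860000 = 8.50379 ms; 4 hops → 34.0152 ms.
Propagation delays (d/s per hop): 0.0039, 0.00411111, 0.0127778, 0.003 ms; sum = 0.0237889 ms.
Processing at 3 router(s): 3 × 1.2 ms = 3.6 ms.
End-to-end = 37.64 ms.

37.64 ms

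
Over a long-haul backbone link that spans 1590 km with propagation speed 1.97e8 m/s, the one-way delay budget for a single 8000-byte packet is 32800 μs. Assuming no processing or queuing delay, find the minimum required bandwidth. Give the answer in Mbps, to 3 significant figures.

L = 64000 bits.
Propagation delay = 1590000 / 197000000 = 8071.07 μs.
Transmission budget = 32800 − 8071.07 = 24728.9 μs.
R ≥ L / t_tx = 64000 bits / 0.0247289 s = 2.59 Mbps.

2.59 Mbps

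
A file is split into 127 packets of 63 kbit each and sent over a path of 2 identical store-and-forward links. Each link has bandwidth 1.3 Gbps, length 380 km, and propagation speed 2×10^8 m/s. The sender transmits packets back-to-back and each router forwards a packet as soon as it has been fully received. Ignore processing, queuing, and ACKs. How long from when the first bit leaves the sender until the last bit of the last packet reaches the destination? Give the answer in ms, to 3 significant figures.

10.0 ms

Per-hop transmission t_tx = L/R = 63000/1300000000 = 0.0484615 ms.
Per-hop propagation t_prop = 380000/200000000 = 1.9 ms.
Pipeline fill: first packet needs 2·t_tx to clear all hops; remaining 126 packets each add one t_tx.
Total = (2+127-1)·t_tx + 2·t_prop = 128·0.0484615 + 2·1.9 = 10.0 ms.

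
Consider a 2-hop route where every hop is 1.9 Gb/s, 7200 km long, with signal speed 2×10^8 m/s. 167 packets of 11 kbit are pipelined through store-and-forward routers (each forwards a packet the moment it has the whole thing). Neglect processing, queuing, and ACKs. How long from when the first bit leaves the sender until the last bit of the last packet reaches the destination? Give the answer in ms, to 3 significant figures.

73.0 ms

Per-hop transmission t_tx = L/R = 11000/1900000000 = 0.00578947 ms.
Per-hop propagation t_prop = 7200000/200000000 = 36 ms.
Pipeline fill: first packet needs 2·t_tx to clear all hops; remaining 166 packets each add one t_tx.
Total = (2+167-1)·t_tx + 2·t_prop = 168·0.00578947 + 2·36 = 73.0 ms.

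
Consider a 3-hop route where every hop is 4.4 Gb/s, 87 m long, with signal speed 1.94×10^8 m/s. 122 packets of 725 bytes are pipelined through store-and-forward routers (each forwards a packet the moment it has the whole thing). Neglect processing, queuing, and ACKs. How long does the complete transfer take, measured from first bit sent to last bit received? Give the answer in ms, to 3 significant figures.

0.165 ms

Per-hop transmission t_tx = L/R = 5800/4400000000 = 0.00131818 ms.
Per-hop propagation t_prop = 87/194000000 = 0.000448454 ms.
Pipeline fill: first packet needs 3·t_tx to clear all hops; remaining 121 packets each add one t_tx.
Total = (3+122-1)·t_tx + 3·t_prop = 124·0.00131818 + 3·0.000448454 = 0.165 ms.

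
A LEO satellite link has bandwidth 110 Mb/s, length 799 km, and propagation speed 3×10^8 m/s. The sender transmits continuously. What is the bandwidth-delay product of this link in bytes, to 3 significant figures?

36600 bytes

Propagation delay = 799000 / 300000000 = 0.00266333 s.
BDP = R × t_prop = 110000000 × 0.00266333 = 292967 bits.
In bytes: 292967/8 = 36600 bytes.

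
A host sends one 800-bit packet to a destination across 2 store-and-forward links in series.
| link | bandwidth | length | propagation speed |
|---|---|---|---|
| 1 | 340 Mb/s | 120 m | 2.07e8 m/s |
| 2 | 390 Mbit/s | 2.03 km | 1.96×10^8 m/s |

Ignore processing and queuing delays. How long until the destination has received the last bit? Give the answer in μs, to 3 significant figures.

15.3 μs

Transmission delays (L/R per hop): 2.35294, 2.05128 μs; sum = 4.40422 μs.
Propagation delays (d/s per hop): 0.57971, 10.3571 μs; sum = 10.9369 μs.
End-to-end = 15.3 μs.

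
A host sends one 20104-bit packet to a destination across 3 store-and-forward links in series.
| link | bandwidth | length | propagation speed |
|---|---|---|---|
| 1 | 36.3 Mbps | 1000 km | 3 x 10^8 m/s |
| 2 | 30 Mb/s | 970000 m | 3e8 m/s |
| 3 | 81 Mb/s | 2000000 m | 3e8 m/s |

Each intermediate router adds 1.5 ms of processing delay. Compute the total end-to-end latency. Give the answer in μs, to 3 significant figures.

Transmission delays (L/R per hop): 553.829, 670.133, 248.198 μs; sum = 1472.16 μs.
Propagation delays (d/s per hop): 3333.33, 3233.33, 6666.67 μs; sum = 13233.3 μs.
Processing at 2 router(s): 2 × 1.5 ms = 3000 μs.
End-to-end = 17700 μs.

17700 μs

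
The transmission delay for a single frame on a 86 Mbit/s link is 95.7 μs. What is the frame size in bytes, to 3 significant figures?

1030 bytes

L = R × t_tx = 86000000 b/s × 9.57e-05 s = 8230.2 bits.
In bytes: 8230.2 / 8 = 1030 bytes.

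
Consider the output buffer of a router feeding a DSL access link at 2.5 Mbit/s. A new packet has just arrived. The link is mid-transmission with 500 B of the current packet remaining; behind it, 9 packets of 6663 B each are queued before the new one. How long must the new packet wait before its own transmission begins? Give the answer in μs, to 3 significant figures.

Each queued packet: L/R = 53304/2500000 = 21321.6 μs.
9 queued → 191894 μs.
Plus remaining 4000 bits of current packet: 1600 μs.
Queuing delay = 193000 μs.

193000 μs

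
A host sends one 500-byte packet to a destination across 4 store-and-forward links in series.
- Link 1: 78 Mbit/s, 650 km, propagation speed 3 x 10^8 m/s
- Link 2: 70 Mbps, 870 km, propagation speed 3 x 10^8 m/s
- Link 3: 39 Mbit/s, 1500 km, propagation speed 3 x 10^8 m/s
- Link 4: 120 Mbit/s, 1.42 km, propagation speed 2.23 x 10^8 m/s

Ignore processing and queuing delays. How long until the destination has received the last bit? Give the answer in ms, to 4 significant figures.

L = 500 × 8 = 4000 bits.
Transmission delays (L/R per hop): 0.0512821, 0.0571429, 0.102564, 0.0333333 ms; sum = 0.244322 ms.
Propagation delays (d/s per hop): 2.16667, 2.9, 5, 0.00636771 ms; sum = 10.073 ms.
End-to-end = 10.32 ms.

10.32 ms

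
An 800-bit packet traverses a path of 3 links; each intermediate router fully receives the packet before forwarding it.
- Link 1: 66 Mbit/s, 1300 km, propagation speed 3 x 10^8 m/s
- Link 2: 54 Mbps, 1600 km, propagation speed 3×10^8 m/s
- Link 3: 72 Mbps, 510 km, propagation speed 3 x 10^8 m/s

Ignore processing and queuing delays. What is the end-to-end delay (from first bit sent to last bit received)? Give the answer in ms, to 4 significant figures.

11.40 ms

Transmission delays (L/R per hop): 0.0121212, 0.0148148, 0.0111111 ms; sum = 0.0380471 ms.
Propagation delays (d/s per hop): 4.33333, 5.33333, 1.7 ms; sum = 11.3667 ms.
End-to-end = 11.40 ms.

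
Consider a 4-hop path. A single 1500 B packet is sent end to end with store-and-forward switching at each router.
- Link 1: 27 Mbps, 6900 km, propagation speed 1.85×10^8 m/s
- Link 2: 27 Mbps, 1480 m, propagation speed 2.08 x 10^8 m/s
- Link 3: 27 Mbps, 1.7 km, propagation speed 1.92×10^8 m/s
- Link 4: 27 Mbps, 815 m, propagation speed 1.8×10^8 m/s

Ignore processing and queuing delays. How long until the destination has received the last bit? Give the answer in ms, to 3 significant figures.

39.1 ms

L = 1500 × 8 = 12000 bits.
Transmission delay per hop = L/R = 12000/27000000 = 0.444444 ms; 4 hops → 1.77778 ms.
Propagation delays (d/s per hop): 37.2973, 0.00711538, 0.00885417, 0.00452778 ms; sum = 37.3178 ms.
End-to-end = 39.1 ms.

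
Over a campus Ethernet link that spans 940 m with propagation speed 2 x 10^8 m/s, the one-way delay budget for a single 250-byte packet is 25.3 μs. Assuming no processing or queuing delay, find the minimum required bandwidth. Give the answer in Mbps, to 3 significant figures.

L = 2000 bits.
Propagation delay = 940 / 200000000 = 4.7 μs.
Transmission budget = 25.3 − 4.7 = 20.6 μs.
R ≥ L / t_tx = 2000 bits / 2.06e-05 s = 97.1 Mbps.

97.1 Mbps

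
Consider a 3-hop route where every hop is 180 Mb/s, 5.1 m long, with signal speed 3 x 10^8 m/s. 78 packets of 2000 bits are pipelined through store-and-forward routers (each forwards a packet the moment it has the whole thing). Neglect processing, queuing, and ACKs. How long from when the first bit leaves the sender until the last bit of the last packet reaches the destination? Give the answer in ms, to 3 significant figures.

0.889 ms

Per-hop transmission t_tx = L/R = 2000/180000000 = 0.0111111 ms.
Per-hop propagation t_prop = 5.1/300000000 = 1.7e-05 ms.
Pipeline fill: first packet needs 3·t_tx to clear all hops; remaining 77 packets each add one t_tx.
Total = (3+78-1)·t_tx + 3·t_prop = 80·0.0111111 + 3·1.7e-05 = 0.889 ms.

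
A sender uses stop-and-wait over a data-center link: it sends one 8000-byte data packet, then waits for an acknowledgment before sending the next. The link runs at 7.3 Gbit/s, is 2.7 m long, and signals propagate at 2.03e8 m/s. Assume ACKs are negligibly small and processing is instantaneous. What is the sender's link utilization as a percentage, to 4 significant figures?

t_tx = L/R = 64000/7300000000 = 8.76712e-06 s.
t_prop = 2.7/2.03e+08 = 1.33005e-08 s; RTT = 2.6601e-08 s.
Cycle = t_tx + RTT = 8.79372e-06 s.
Utilization = t_tx / cycle = 8.76712e-06/8.79372e-06 = 99.70 %.

99.70 %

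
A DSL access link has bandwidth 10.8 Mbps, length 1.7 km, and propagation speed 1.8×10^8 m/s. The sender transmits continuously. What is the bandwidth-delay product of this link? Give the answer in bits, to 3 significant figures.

102 bits

Propagation delay = 1700 / 180000000 = 9.44444e-06 s.
BDP = R × t_prop = 10800000 × 9.44444e-06 = 102 bits.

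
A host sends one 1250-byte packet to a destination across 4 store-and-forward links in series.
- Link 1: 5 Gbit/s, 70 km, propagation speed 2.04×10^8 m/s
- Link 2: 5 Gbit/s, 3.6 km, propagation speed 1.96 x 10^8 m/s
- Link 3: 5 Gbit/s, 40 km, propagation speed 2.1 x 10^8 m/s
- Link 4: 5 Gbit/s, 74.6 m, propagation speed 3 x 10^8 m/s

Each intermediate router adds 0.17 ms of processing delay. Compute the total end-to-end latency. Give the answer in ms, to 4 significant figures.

L = 1250 × 8 = 10000 bits.
Transmission delay per hop = L/R = 10000/5000000000 = 0.002 ms; 4 hops → 0.008 ms.
Propagation delays (d/s per hop): 0.343137, 0.0183673, 0.190476, 0.000248667 ms; sum = 0.552229 ms.
Processing at 3 router(s): 3 × 0.17 ms = 0.51 ms.
End-to-end = 1.070 ms.

1.070 ms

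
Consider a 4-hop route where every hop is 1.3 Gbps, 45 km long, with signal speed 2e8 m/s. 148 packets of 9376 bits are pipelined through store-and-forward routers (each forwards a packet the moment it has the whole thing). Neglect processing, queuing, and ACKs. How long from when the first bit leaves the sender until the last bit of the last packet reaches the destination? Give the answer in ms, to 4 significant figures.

1.989 ms

Per-hop transmission t_tx = L/R = 9376/1300000000 = 0.00721231 ms.
Per-hop propagation t_prop = 45000/200000000 = 0.225 ms.
Pipeline fill: first packet needs 4·t_tx to clear all hops; remaining 147 packets each add one t_tx.
Total = (4+148-1)·t_tx + 4·t_prop = 151·0.00721231 + 4·0.225 = 1.989 ms.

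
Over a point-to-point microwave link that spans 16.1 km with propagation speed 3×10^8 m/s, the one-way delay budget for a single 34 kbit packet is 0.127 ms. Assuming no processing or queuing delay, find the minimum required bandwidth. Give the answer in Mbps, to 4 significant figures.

Propagation delay = 16100 / 300000000 = 0.0536667 ms.
Transmission budget = 0.127 − 0.0536667 = 0.0733333 ms.
R ≥ L / t_tx = 34000 bits / 7.33333e-05 s = 463.6 Mbps.

463.6 Mbps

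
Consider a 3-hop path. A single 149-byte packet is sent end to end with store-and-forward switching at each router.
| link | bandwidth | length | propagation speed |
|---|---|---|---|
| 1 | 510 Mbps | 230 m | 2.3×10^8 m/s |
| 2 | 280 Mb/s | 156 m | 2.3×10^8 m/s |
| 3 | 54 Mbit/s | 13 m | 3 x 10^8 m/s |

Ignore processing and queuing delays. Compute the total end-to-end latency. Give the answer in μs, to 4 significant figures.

L = 149 × 8 = 1192 bits.
Transmission delays (L/R per hop): 2.33725, 4.25714, 22.0741 μs; sum = 28.6685 μs.
Propagation delays (d/s per hop): 1, 0.678261, 0.0433333 μs; sum = 1.72159 μs.
End-to-end = 30.39 μs.

30.39 μs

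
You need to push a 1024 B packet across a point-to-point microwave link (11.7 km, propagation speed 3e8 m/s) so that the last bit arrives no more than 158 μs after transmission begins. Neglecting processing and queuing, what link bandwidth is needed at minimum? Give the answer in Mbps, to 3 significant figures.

L = 8192 bits.
Propagation delay = 11700 / 300000000 = 39 μs.
Transmission budget = 158 − 39 = 119 μs.
R ≥ L / t_tx = 8192 bits / 0.000119 s = 68.8 Mbps.

68.8 Mbps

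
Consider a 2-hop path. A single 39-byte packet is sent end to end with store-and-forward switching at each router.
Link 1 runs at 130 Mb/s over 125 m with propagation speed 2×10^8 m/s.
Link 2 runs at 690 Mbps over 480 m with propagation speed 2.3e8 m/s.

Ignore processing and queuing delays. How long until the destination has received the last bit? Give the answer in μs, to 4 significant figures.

L = 39 × 8 = 312 bits.
Transmission delays (L/R per hop): 2.4, 0.452174 μs; sum = 2.85217 μs.
Propagation delays (d/s per hop): 0.625, 2.08696 μs; sum = 2.71196 μs.
End-to-end = 5.564 μs.

5.564 μs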